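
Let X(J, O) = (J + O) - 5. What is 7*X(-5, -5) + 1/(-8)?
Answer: -841/8 ≈ -105.13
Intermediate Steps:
X(J, O) = -5 + J + O
7*X(-5, -5) + 1/(-8) = 7*(-5 - 5 - 5) + 1/(-8) = 7*(-15) - 1/8 = -105 - 1/8 = -841/8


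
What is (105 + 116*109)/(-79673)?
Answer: -1159/7243 ≈ -0.16002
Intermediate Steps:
(105 + 116*109)/(-79673) = (105 + 12644)*(-1/79673) = 12749*(-1/79673) = -1159/7243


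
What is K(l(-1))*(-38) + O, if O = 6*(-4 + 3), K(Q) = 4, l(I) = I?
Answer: -158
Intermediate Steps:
O = -6 (O = 6*(-1) = -6)
K(l(-1))*(-38) + O = 4*(-38) - 6 = -152 - 6 = -158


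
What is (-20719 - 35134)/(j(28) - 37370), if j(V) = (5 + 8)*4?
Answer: 55853/37318 ≈ 1.4967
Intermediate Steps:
j(V) = 52 (j(V) = 13*4 = 52)
(-20719 - 35134)/(j(28) - 37370) = (-20719 - 35134)/(52 - 37370) = -55853/(-37318) = -55853*(-1/37318) = 55853/37318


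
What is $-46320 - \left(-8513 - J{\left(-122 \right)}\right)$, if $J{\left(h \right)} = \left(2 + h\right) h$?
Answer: $-23167$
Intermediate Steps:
$J{\left(h \right)} = h \left(2 + h\right)$
$-46320 - \left(-8513 - J{\left(-122 \right)}\right) = -46320 - \left(-8513 - - 122 \left(2 - 122\right)\right) = -46320 - \left(-8513 - \left(-122\right) \left(-120\right)\right) = -46320 - \left(-8513 - 14640\right) = -46320 - -23153 = -46320 + 23153 = -23167$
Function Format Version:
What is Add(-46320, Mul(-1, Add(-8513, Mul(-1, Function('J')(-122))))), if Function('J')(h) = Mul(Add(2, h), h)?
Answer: -23167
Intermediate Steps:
Function('J')(h) = Mul(h, Add(2, h))
Add(-46320, Mul(-1, Add(-8513, Mul(-1, Function('J')(-122))))) = Add(-46320, Mul(-1, Add(-8513, Mul(-1, Mul(-122, Add(2, -122)))))) = Add(-46320, Mul(-1, Add(-8513, Mul(-1, Mul(-122, -120))))) = Add(-46320, Mul(-1, Add(-8513, Mul(-1, 14640)))) = Add(-46320, Mul(-1, Add(-8513, -14640))) = Add(-46320, Mul(-1, -23153)) = Add(-46320, 23153) = -23167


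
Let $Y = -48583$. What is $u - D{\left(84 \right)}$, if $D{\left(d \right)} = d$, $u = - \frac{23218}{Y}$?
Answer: $- \frac{213566}{2557} \approx -83.522$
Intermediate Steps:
$u = \frac{1222}{2557}$ ($u = - \frac{23218}{-48583} = \left(-23218\right) \left(- \frac{1}{48583}\right) = \frac{1222}{2557} \approx 0.4779$)
$u - D{\left(84 \right)} = \frac{1222}{2557} - 84 = - \frac{213566}{2557}$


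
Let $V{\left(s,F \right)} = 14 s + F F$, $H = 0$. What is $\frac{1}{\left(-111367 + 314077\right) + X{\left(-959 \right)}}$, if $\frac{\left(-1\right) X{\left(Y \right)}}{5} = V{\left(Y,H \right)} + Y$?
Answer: $\frac{1}{274635} \approx 3.6412 \cdot 10^{-6}$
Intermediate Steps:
$V{\left(s,F \right)} = F^{2} + 14 s$ ($V{\left(s,F \right)} = 14 s + F^{2} = F^{2} + 14 s$)
$X{\left(Y \right)} = - 75 Y$ ($X{\left(Y \right)} = - 5 \left(\left(0^{2} + 14 Y\right) + Y\right) = - 5 \left(\left(0 + 14 Y\right) + Y\right) = - 5 \left(14 Y + Y\right) = - 5 \cdot 15 Y = - 75 Y$)
$\frac{1}{\left(-111367 + 314077\right) + X{\left(-959 \right)}} = \frac{1}{\left(-111367 + 314077\right) - -71925} = \frac{1}{202710 + 71925} = \frac{1}{274635}$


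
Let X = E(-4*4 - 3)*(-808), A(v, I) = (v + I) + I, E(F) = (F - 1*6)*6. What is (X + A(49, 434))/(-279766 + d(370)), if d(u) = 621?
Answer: -122117/279145 ≈ -0.43747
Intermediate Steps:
E(F) = -36 + 6*F (E(F) = (F - 6)*6 = (-6 + F)*6 = -36 + 6*F)
A(v, I) = v + 2*I (A(v, I) = (I + v) + I = v + 2*I)
X = 121200 (X = (-36 + 6*(-4*4 - 3))*(-808) = (-36 + 6*(-16 - 3))*(-808) = (-36 + 6*(-19))*(-808) = (-36 - 114)*(-808) = -150*(-808) = 121200)
(X + A(49, 434))/(-279766 + d(370)) = (121200 + (49 + 2*434))/(-279766 + 621) = (121200 + (49 + 868))/(-279145) = (121200 + 917)*(-1/279145) = 122117*(-1/279145) = -122117/279145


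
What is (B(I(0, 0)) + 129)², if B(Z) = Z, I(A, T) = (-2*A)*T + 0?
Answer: 16641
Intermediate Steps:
I(A, T) = -2*A*T (I(A, T) = -2*A*T + 0 = -2*A*T)
(B(I(0, 0)) + 129)² = (-2*0*0 + 129)² = (0 + 129)² = 129² = 16641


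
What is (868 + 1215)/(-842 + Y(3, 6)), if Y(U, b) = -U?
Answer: -2083/845 ≈ -2.4651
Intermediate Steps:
(868 + 1215)/(-842 + Y(3, 6)) = (868 + 1215)/(-842 - 1*3) = 2083/(-842 - 3) = 2083/(-845) = 2083*(-1/845) = -2083/845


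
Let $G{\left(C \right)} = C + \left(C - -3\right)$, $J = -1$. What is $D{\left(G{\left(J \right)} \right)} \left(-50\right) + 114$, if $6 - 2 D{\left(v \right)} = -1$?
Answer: $-61$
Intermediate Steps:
$G{\left(C \right)} = 3 + 2 C$ ($G{\left(C \right)} = C + \left(C + 3\right) = C + \left(3 + C\right) = 3 + 2 C$)
$D{\left(v \right)} = \frac{7}{2}$ ($D{\left(v \right)} = 3 - - \frac{1}{2} = 3 + \frac{1}{2} = \frac{7}{2}$)
$D{\left(G{\left(J \right)} \right)} \left(-50\right) + 114 = \frac{7}{2} \left(-50\right) + 114 = -175 + 114 = -61$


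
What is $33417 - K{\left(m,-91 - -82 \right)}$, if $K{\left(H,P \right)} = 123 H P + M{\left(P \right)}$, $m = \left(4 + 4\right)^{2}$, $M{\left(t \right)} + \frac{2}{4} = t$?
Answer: $\frac{208549}{2} \approx 1.0427 \cdot 10^{5}$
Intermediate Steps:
$M{\left(t \right)} = - \frac{1}{2} + t$
$m = 64$ ($m = 8^{2} = 64$)
$K{\left(H,P \right)} = - \frac{1}{2} + P + 123 H P$ ($K{\left(H,P \right)} = 123 H P + \left(- \frac{1}{2} + P\right) = - \frac{1}{2} + P + 123 H P$)
$33417 - K{\left(m,-91 - -82 \right)} = 33417 - \left(- \frac{1}{2} - 9 + 123 \cdot 64 \left(-91 - -82\right)\right) = 33417 - \left(- \frac{1}{2} + \left(-91 + 82\right) + 123 \cdot 64 \left(-91 + 82\right)\right) = 33417 - \left(- \frac{1}{2} - 9 + 123 \cdot 64 \left(-9\right)\right) = 33417 - \left(- \frac{1}{2} - 9 - 70848\right) = 33417 - - \frac{141715}{2} = 33417 + \frac{141715}{2} = \frac{208549}{2}$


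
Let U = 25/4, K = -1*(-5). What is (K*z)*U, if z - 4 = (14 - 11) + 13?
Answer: 625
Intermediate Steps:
K = 5
U = 25/4 (U = 25*(¼) = 25/4 ≈ 6.2500)
z = 20 (z = 4 + ((14 - 11) + 13) = 4 + (3 + 13) = 4 + 16 = 20)
(K*z)*U = (5*20)*(25/4) = 100*(25/4) = 625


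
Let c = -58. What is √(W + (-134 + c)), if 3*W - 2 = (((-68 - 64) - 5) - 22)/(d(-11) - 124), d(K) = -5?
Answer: I*√3177141/129 ≈ 13.817*I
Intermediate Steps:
W = 139/129 (W = ⅔ + ((((-68 - 64) - 5) - 22)/(-5 - 124))/3 = ⅔ + (((-132 - 5) - 22)/(-129))/3 = ⅔ + ((-137 - 22)*(-1/129))/3 = ⅔ + (-159*(-1/129))/3 = ⅔ + (⅓)*(53/43) = ⅔ + 53/129 = 139/129 ≈ 1.0775)
√(W + (-134 + c)) = √(139/129 + (-134 - 58)) = √(139/129 - 192) = √(-24629/129) = I*√3177141/129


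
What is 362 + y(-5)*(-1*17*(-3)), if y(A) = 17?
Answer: 1229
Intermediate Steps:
362 + y(-5)*(-1*17*(-3)) = 362 + 17*(-1*17*(-3)) = 362 + 17*(-17*(-3)) = 362 + 17*51 = 362 + 867 = 1229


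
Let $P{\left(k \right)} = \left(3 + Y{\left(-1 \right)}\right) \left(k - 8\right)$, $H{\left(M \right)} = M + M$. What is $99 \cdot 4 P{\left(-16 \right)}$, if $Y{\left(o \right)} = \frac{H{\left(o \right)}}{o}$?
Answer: $-47520$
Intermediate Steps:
$H{\left(M \right)} = 2 M$
$Y{\left(o \right)} = 2$ ($Y{\left(o \right)} = \frac{2 o}{o} = 2$)
$P{\left(k \right)} = -40 + 5 k$ ($P{\left(k \right)} = \left(3 + 2\right) \left(k - 8\right) = 5 \left(-8 + k\right) = -40 + 5 k$)
$99 \cdot 4 P{\left(-16 \right)} = 99 \cdot 4 \left(-40 + 5 \left(-16\right)\right) = 396 \left(-40 - 80\right) = 396 \left(-120\right) = -47520$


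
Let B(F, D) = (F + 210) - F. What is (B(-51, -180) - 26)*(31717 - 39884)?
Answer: -1502728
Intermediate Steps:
B(F, D) = 210 (B(F, D) = (210 + F) - F = 210)
(B(-51, -180) - 26)*(31717 - 39884) = (210 - 26)*(31717 - 39884) = 184*(-8167) = -1502728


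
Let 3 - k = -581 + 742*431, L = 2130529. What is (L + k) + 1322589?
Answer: 3133900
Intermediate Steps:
k = -319218 (k = 3 - (-581 + 742*431) = 3 - (-581 + 319802) = 3 - 1*319221 = 3 - 319221 = -319218)
(L + k) + 1322589 = (2130529 - 319218) + 1322589 = 1811311 + 1322589 = 3133900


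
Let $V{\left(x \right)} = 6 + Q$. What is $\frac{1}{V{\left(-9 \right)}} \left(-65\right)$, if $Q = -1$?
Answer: $-13$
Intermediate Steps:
$V{\left(x \right)} = 5$ ($V{\left(x \right)} = 6 - 1 = 5$)
$\frac{1}{V{\left(-9 \right)}} \left(-65\right) = \frac{1}{5} \left(-65\right) = -13$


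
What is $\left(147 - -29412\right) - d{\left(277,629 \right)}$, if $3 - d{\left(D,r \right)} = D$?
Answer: $29833$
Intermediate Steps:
$d{\left(D,r \right)} = 3 - D$
$\left(147 - -29412\right) - d{\left(277,629 \right)} = \left(147 - -29412\right) - \left(3 - 277\right) = \left(147 + 29412\right) - \left(3 - 277\right) = 29559 - -274 = 29559 + 274 = 29833$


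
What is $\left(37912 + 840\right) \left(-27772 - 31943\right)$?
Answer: $-2314075680$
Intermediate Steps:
$\left(37912 + 840\right) \left(-27772 - 31943\right) = 38752 \left(-59715\right) = -2314075680$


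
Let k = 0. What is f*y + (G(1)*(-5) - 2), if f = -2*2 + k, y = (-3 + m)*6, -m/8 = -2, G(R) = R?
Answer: -319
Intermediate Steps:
m = 16 (m = -8*(-2) = 16)
y = 78 (y = (-3 + 16)*6 = 13*6 = 78)
f = -4 (f = -2*2 + 0 = -4 + 0 = -4)
f*y + (G(1)*(-5) - 2) = -4*78 + (1*(-5) - 2) = -312 + (-5 - 2) = -312 - 7 = -319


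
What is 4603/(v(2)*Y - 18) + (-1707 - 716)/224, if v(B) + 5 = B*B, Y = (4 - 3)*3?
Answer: -154565/672 ≈ -230.01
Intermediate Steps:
Y = 3 (Y = 1*3 = 3)
v(B) = -5 + B² (v(B) = -5 + B*B = -5 + B²)
4603/(v(2)*Y - 18) + (-1707 - 716)/224 = 4603/((-5 + 2²)*3 - 18) + (-1707 - 716)/224 = 4603/((-5 + 4)*3 - 18) - 2423*1/224 = 4603/(-1*3 - 18) - 2423/224 = 4603/(-3 - 18) - 2423/224 = 4603/(-21) - 2423/224 = 4603*(-1/21) - 2423/224 = -4603/21 - 2423/224 = -154565/672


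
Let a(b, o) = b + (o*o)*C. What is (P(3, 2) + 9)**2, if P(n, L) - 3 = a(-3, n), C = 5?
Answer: 2916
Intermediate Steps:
a(b, o) = b + 5*o**2 (a(b, o) = b + (o*o)*5 = b + o**2*5 = b + 5*o**2)
P(n, L) = 5*n**2 (P(n, L) = 3 + (-3 + 5*n**2) = 5*n**2)
(P(3, 2) + 9)**2 = (5*3**2 + 9)**2 = (5*9 + 9)**2 = (45 + 9)**2 = 54**2 = 2916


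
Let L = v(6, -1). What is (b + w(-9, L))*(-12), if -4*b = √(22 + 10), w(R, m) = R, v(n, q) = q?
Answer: 108 + 12*√2 ≈ 124.97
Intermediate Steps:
L = -1
b = -√2 (b = -√(22 + 10)/4 = -√2 ≈ -1.4142)
(b + w(-9, L))*(-12) = (-√2 - 9)*(-12) = (-9 - √2)*(-12) = 108 + 12*√2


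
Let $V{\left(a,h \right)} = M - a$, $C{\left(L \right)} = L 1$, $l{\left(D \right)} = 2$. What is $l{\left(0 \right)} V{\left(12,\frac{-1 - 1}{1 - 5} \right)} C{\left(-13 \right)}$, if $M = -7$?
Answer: $494$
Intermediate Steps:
$C{\left(L \right)} = L$
$V{\left(a,h \right)} = -7 - a$
$l{\left(0 \right)} V{\left(12,\frac{-1 - 1}{1 - 5} \right)} C{\left(-13 \right)} = 2 \left(-7 - 12\right) \left(-13\right) = 2 \left(-19\right) \left(-13\right) = \left(-38\right) \left(-13\right) = 494$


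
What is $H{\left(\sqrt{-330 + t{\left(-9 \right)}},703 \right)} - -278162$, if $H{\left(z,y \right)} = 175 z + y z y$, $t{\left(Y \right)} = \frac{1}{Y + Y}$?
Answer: $278162 + \frac{247192 i \sqrt{11882}}{3} \approx 2.7816 \cdot 10^{5} + 8.9817 \cdot 10^{6} i$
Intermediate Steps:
$t{\left(Y \right)} = \frac{1}{2 Y}$
$H{\left(z,y \right)} = 175 z + z y^{2}$
$H{\left(\sqrt{-330 + t{\left(-9 \right)}},703 \right)} - -278162 = \sqrt{-330 + \frac{1}{2 \left(-9\right)}} \left(175 + 703^{2}\right) - -278162 = \sqrt{-330 + \frac{1}{2} \left(- \frac{1}{9}\right)} \left(175 + 494209\right) + 278162 = \sqrt{-330 - \frac{1}{18}} \cdot 494384 + 278162 = \sqrt{- \frac{5941}{18}} \cdot 494384 + 278162 = \frac{i \sqrt{11882}}{6} \cdot 494384 + 278162 = \frac{247192 i \sqrt{11882}}{3} + 278162 = 278162 + \frac{247192 i \sqrt{11882}}{3}$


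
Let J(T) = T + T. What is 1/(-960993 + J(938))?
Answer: -1/959117 ≈ -1.0426e-6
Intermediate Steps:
J(T) = 2*T
1/(-960993 + J(938)) = 1/(-960993 + 2*938) = 1/(-960993 + 1876) = 1/(-959117) = -1/959117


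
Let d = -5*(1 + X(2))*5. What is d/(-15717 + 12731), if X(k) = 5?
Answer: 75/1493 ≈ 0.050234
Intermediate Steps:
d = -150 (d = -5*(1 + 5)*5 = -5*6*5 = -1*30*5 = -30*5 = -150)
d/(-15717 + 12731) = -150/(-15717 + 12731) = -150/(-2986) = -1/2986*(-150) = 75/1493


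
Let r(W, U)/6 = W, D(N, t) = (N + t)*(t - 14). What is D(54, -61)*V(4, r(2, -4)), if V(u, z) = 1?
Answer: 525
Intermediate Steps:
D(N, t) = (-14 + t)*(N + t) (D(N, t) = (N + t)*(-14 + t) = (-14 + t)*(N + t))
r(W, U) = 6*W
D(54, -61)*V(4, r(2, -4)) = ((-61)² - 14*54 - 14*(-61) + 54*(-61))*1 = (3721 - 756 + 854 - 3294)*1 = 525*1 = 525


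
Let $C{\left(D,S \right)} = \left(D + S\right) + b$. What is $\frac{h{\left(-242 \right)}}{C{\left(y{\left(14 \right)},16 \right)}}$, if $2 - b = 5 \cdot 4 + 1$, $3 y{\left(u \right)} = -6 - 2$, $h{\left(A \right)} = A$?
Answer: $\frac{726}{17} \approx 42.706$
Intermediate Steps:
$y{\left(u \right)} = - \frac{8}{3}$ ($y{\left(u \right)} = \frac{-6 - 2}{3} = \frac{1}{3} \left(-8\right) = - \frac{8}{3}$)
$b = -19$ ($b = 2 - \left(5 \cdot 4 + 1\right) = 2 - \left(20 + 1\right) = 2 - 21 = -19$)
$C{\left(D,S \right)} = -19 + D + S$ ($C{\left(D,S \right)} = \left(D + S\right) - 19 = -19 + D + S$)
$\frac{h{\left(-242 \right)}}{C{\left(y{\left(14 \right)},16 \right)}} = - \frac{242}{-19 - \frac{8}{3} + 16} = - \frac{242}{- \frac{17}{3}} = \left(-242\right) \left(- \frac{3}{17}\right) = \frac{726}{17}$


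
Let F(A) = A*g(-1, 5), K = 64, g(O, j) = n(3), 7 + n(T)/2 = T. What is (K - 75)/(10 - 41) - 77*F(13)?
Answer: 248259/31 ≈ 8008.4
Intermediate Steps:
n(T) = -14 + 2*T
g(O, j) = -8 (g(O, j) = -14 + 2*3 = -14 + 6 = -8)
F(A) = -8*A (F(A) = A*(-8) = -8*A)
(K - 75)/(10 - 41) - 77*F(13) = (64 - 75)/(10 - 41) - (-616)*13 = -11/(-31) - 77*(-104) = -11*(-1/31) + 8008 = 11/31 + 8008 = 248259/31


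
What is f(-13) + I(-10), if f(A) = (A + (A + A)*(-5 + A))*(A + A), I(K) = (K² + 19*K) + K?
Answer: -11930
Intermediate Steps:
I(K) = K² + 20*K
f(A) = 2*A*(A + 2*A*(-5 + A)) (f(A) = (A + (2*A)*(-5 + A))*(2*A) = (A + 2*A*(-5 + A))*(2*A) = 2*A*(A + 2*A*(-5 + A)))
f(-13) + I(-10) = (-13)²*(-18 + 4*(-13)) - 10*(20 - 10) = 169*(-18 - 52) - 10*10 = 169*(-70) - 100 = -11830 - 100 = -11930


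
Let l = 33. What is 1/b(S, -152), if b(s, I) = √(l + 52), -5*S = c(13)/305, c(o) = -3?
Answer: √85/85 ≈ 0.10847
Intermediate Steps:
S = 3/1525 (S = -(-3)/(5*305) = -⅕*(-3/305) = 3/1525 ≈ 0.0019672)
b(s, I) = √85 (b(s, I) = √(33 + 52) = √85)
1/b(S, -152) = 1/(√85) = √85/85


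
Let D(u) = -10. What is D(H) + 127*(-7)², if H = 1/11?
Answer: 6213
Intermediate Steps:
H = 1/11 ≈ 0.090909
D(H) + 127*(-7)² = -10 + 127*(-7)² = -10 + 127*49 = -10 + 6223 = 6213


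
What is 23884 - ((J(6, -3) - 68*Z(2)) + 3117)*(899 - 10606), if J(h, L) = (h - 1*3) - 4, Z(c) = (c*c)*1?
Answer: 27630592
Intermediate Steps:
Z(c) = c² (Z(c) = c²*1 = c²)
J(h, L) = -7 + h (J(h, L) = (h - 3) - 4 = (-3 + h) - 4 = -7 + h)
23884 - ((J(6, -3) - 68*Z(2)) + 3117)*(899 - 10606) = 23884 - (((-7 + 6) - 68*2²) + 3117)*(899 - 10606) = 23884 - ((-1 - 68*4) + 3117)*(-9707) = 23884 - ((-1 - 272) + 3117)*(-9707) = 23884 - (-273 + 3117)*(-9707) = 23884 - 2844*(-9707) = 23884 - 1*(-27606708) = 23884 + 27606708 = 27630592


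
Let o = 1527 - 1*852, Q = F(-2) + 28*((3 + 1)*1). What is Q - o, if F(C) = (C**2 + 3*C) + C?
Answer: -567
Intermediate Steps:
F(C) = C**2 + 4*C
Q = 108 (Q = -2*(4 - 2) + 28*((3 + 1)*1) = -2*2 + 28*(4*1) = -4 + 28*4 = -4 + 112 = 108)
o = 675 (o = 1527 - 852 = 675)
Q - o = 108 - 1*675 = 108 - 675 = -567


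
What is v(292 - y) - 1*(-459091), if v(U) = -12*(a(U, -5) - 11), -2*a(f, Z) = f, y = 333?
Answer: 458977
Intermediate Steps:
a(f, Z) = -f/2
v(U) = 132 + 6*U (v(U) = -12*(-U/2 - 11) = -12*(-11 - U/2) = 132 + 6*U)
v(292 - y) - 1*(-459091) = (132 + 6*(292 - 1*333)) - 1*(-459091) = (132 + 6*(292 - 333)) + 459091 = (132 + 6*(-41)) + 459091 = (132 - 246) + 459091 = -114 + 459091 = 458977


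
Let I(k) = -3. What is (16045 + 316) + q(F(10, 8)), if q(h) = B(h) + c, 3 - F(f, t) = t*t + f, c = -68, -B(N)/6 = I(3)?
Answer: 16311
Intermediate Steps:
B(N) = 18 (B(N) = -6*(-3) = 18)
F(f, t) = 3 - f - t**2 (F(f, t) = 3 - (t*t + f) = 3 - (t**2 + f) = 3 - (f + t**2) = 3 + (-f - t**2) = 3 - f - t**2)
q(h) = -50 (q(h) = 18 - 68 = -50)
(16045 + 316) + q(F(10, 8)) = (16045 + 316) - 50 = 16361 - 50 = 16311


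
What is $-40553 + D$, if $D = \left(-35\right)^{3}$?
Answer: $-83428$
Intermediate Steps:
$D = -42875$
$-40553 + D = -40553 - 42875 = -83428$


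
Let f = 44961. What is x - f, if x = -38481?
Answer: -83442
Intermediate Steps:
x - f = -38481 - 1*44961 = -38481 - 44961 = -83442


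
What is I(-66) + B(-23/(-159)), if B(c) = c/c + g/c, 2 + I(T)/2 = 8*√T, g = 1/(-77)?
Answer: -5472/1771 + 16*I*√66 ≈ -3.0898 + 129.98*I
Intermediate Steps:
g = -1/77 ≈ -0.012987
I(T) = -4 + 16*√T (I(T) = -4 + 2*(8*√T) = -4 + 16*√T)
B(c) = 1 - 1/(77*c) (B(c) = c/c - 1/(77*c) = 1 - 1/(77*c))
I(-66) + B(-23/(-159)) = (-4 + 16*√(-66)) + (-1/77 - 23/(-159))/((-23/(-159))) = (-4 + 16*(I*√66)) + (-1/77 - 23*(-1/159))/((-23*(-1/159))) = (-4 + 16*I*√66) + (-1/77 + 23/159)/(23/159) = (-4 + 16*I*√66) + (159/23)*(1612/12243) = (-4 + 16*I*√66) + 1612/1771 = -5472/1771 + 16*I*√66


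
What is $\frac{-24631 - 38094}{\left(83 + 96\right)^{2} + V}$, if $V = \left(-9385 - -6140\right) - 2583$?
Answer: $- \frac{62725}{26213} \approx -2.3929$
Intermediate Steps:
$V = -5828$ ($V = \left(-9385 + 6140\right) - 2583 = -3245 - 2583 = -5828$)
$\frac{-24631 - 38094}{\left(83 + 96\right)^{2} + V} = \frac{-24631 - 38094}{\left(83 + 96\right)^{2} - 5828} = - \frac{62725}{179^{2} - 5828} = - \frac{62725}{32041 - 5828} = - \frac{62725}{26213}$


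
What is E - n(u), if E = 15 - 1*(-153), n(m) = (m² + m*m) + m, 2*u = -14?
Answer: 77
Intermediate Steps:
u = -7 (u = (½)*(-14) = -7)
n(m) = m + 2*m² (n(m) = (m² + m²) + m = 2*m² + m = m + 2*m²)
E = 168 (E = 15 + 153 = 168)
E - n(u) = 168 - (-7)*(1 + 2*(-7)) = 168 - (-7)*(1 - 14) = 168 - (-7)*(-13) = 168 - 1*91 = 168 - 91 = 77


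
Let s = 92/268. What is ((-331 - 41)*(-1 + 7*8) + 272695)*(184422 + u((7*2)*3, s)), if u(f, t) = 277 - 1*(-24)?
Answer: 46593605905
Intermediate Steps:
s = 23/67 (s = 92*(1/268) = 23/67 ≈ 0.34328)
u(f, t) = 301 (u(f, t) = 277 + 24 = 301)
((-331 - 41)*(-1 + 7*8) + 272695)*(184422 + u((7*2)*3, s)) = ((-331 - 41)*(-1 + 7*8) + 272695)*(184422 + 301) = (-372*(-1 + 56) + 272695)*184723 = (-372*55 + 272695)*184723 = (-20460 + 272695)*184723 = 252235*184723 = 46593605905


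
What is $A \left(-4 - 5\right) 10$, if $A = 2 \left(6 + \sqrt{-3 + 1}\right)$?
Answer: $-1080 - 180 i \sqrt{2} \approx -1080.0 - 254.56 i$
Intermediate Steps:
$A = 12 + 2 i \sqrt{2}$ ($A = 2 \left(6 + \sqrt{-2}\right) = 2 \left(6 + i \sqrt{2}\right) = 12 + 2 i \sqrt{2} \approx 12.0 + 2.8284 i$)
$A \left(-4 - 5\right) 10 = \left(12 + 2 i \sqrt{2}\right) \left(-4 - 5\right) 10 = \left(12 + 2 i \sqrt{2}\right) \left(-9\right) 10 = \left(-108 - 18 i \sqrt{2}\right) 10 = -1080 - 180 i \sqrt{2}$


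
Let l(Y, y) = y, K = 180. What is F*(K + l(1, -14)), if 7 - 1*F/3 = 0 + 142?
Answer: -67230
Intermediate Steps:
F = -405 (F = 21 - 3*(0 + 142) = 21 - 3*142 = 21 - 426 = -405)
F*(K + l(1, -14)) = -405*(180 - 14) = -405*166 = -67230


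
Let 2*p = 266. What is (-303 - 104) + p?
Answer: -274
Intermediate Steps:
p = 133 (p = (½)*266 = 133)
(-303 - 104) + p = (-303 - 104) + 133 = -407 + 133 = -274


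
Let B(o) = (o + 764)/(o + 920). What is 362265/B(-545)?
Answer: 45283125/73 ≈ 6.2032e+5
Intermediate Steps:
B(o) = (764 + o)/(920 + o)
362265/B(-545) = 362265/(((764 - 545)/(920 - 545))) = 362265/((219/375)) = 362265/(((1/375)*219)) = 362265/(73/125) = 362265*(125/73) = 45283125/73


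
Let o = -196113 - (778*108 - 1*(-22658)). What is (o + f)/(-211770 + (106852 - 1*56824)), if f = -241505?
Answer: 272150/80871 ≈ 3.3652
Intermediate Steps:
o = -302795 (o = -196113 - (84024 + 22658) = -196113 - 1*106682 = -196113 - 106682 = -302795)
(o + f)/(-211770 + (106852 - 1*56824)) = (-302795 - 241505)/(-211770 + (106852 - 1*56824)) = -544300/(-211770 + (106852 - 56824)) = -544300/(-211770 + 50028) = -544300/(-161742) = -544300*(-1/161742) = 272150/80871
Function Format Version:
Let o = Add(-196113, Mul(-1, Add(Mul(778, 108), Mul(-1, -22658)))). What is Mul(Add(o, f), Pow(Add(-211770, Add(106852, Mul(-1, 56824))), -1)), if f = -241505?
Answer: Rational(272150, 80871) ≈ 3.3652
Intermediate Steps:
o = -302795 (o = Add(-196113, Mul(-1, Add(84024, 22658))) = Add(-196113, Mul(-1, 106682)) = Add(-196113, -106682) = -302795)
Mul(Add(o, f), Pow(Add(-211770, Add(106852, Mul(-1, 56824))), -1)) = Mul(Add(-302795, -241505), Pow(Add(-211770, Add(106852, Mul(-1, 56824))), -1)) = Mul(-544300, Pow(Add(-211770, Add(106852, -56824)), -1)) = Mul(-544300, Pow(Add(-211770, 50028), -1)) = Mul(-544300, Pow(-161742, -1)) = Mul(-544300, Rational(-1, 161742)) = Rational(272150, 80871)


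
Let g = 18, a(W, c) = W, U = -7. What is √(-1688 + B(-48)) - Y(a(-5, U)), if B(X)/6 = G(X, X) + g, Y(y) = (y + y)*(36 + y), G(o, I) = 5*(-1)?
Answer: 310 + I*√1610 ≈ 310.0 + 40.125*I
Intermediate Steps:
G(o, I) = -5
Y(y) = 2*y*(36 + y) (Y(y) = (2*y)*(36 + y) = 2*y*(36 + y))
B(X) = 78 (B(X) = 6*(-5 + 18) = 6*13 = 78)
√(-1688 + B(-48)) - Y(a(-5, U)) = √(-1688 + 78) - 2*(-5)*(36 - 5) = √(-1610) - 2*(-5)*31 = I*√1610 - 1*(-310) = I*√1610 + 310 = 310 + I*√1610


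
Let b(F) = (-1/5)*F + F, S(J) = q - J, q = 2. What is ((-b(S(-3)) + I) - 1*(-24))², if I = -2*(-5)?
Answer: 900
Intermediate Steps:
S(J) = 2 - J
b(F) = 4*F/5 (b(F) = (-1*⅕)*F + F = -F/5 + F = 4*F/5)
I = 10
((-b(S(-3)) + I) - 1*(-24))² = ((-4*(2 - 1*(-3))/5 + 10) - 1*(-24))² = ((-4*(2 + 3)/5 + 10) + 24)² = ((-4*5/5 + 10) + 24)² = ((-1*4 + 10) + 24)² = ((-4 + 10) + 24)² = (6 + 24)² = 30² = 900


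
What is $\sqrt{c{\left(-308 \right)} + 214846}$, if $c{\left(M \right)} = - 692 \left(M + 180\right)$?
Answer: $\sqrt{303422} \approx 550.84$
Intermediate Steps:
$c{\left(M \right)} = -124560 - 692 M$ ($c{\left(M \right)} = - 692 \left(180 + M\right) = -124560 - 692 M$)
$\sqrt{c{\left(-308 \right)} + 214846} = \sqrt{\left(-124560 - -213136\right) + 214846} = \sqrt{\left(-124560 + 213136\right) + 214846} = \sqrt{88576 + 214846} = \sqrt{303422}$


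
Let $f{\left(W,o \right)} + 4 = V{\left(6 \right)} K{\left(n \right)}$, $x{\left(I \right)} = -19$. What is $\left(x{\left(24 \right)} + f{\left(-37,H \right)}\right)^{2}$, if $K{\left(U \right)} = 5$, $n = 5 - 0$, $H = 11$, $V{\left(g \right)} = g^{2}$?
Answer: $24649$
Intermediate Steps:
$n = 5$ ($n = 5 + 0 = 5$)
$f{\left(W,o \right)} = 176$ ($f{\left(W,o \right)} = -4 + 6^{2} \cdot 5 = -4 + 36 \cdot 5 = -4 + 180 = 176$)
$\left(x{\left(24 \right)} + f{\left(-37,H \right)}\right)^{2} = \left(-19 + 176\right)^{2} = 157^{2} = 24649$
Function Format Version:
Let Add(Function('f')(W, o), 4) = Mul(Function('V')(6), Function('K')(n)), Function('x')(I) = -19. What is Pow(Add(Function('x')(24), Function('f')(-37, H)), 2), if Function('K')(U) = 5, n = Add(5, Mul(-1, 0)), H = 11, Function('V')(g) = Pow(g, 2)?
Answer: 24649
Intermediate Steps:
n = 5 (n = Add(5, 0) = 5)
Function('f')(W, o) = 176 (Function('f')(W, o) = Add(-4, Mul(Pow(6, 2), 5)) = Add(-4, Mul(36, 5)) = Add(-4, 180) = 176)
Pow(Add(Function('x')(24), Function('f')(-37, H)), 2) = Pow(Add(-19, 176), 2) = Pow(157, 2) = 24649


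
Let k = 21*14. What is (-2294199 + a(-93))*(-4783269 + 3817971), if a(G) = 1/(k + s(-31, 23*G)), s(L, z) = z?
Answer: 1361970209697496/615 ≈ 2.2146e+12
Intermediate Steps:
k = 294
a(G) = 1/(294 + 23*G)
(-2294199 + a(-93))*(-4783269 + 3817971) = (-2294199 + 1/(294 + 23*(-93)))*(-4783269 + 3817971) = (-2294199 + 1/(294 - 2139))*(-965298) = (-2294199 + 1/(-1845))*(-965298) = (-2294199 - 1/1845)*(-965298) = -4232797156/1845*(-965298) = 1361970209697496/615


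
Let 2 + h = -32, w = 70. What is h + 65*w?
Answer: 4516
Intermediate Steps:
h = -34 (h = -2 - 32 = -34)
h + 65*w = -34 + 65*70 = -34 + 4550 = 4516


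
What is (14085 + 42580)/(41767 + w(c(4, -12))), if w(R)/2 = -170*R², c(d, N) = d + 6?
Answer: 56665/7767 ≈ 7.2956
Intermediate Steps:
c(d, N) = 6 + d
w(R) = -340*R² (w(R) = 2*(-170*R²) = -340*R²)
(14085 + 42580)/(41767 + w(c(4, -12))) = (14085 + 42580)/(41767 - 340*(6 + 4)²) = 56665/(41767 - 340*10²) = 56665/(41767 - 340*100) = 56665/(41767 - 34000) = 56665/7767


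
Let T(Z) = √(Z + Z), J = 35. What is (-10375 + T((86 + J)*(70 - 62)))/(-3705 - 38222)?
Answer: 10331/41927 ≈ 0.24640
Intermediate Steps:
T(Z) = √2*√Z (T(Z) = √(2*Z) = √2*√Z)
(-10375 + T((86 + J)*(70 - 62)))/(-3705 - 38222) = (-10375 + √2*√((86 + 35)*(70 - 62)))/(-3705 - 38222) = (-10375 + √2*√(121*8))/(-41927) = (-10375 + √2*√968)*(-1/41927) = (-10375 + √2*(22*√2))*(-1/41927) = (-10375 + 44)*(-1/41927) = -10331*(-1/41927) = 10331/41927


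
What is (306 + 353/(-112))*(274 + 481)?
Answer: 25608845/112 ≈ 2.2865e+5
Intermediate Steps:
(306 + 353/(-112))*(274 + 481) = (306 + 353*(-1/112))*755 = (306 - 353/112)*755 = (33919/112)*755 = 25608845/112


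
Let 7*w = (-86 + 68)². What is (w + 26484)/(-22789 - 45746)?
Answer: -61904/159915 ≈ -0.38711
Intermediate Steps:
w = 324/7 (w = (-86 + 68)²/7 = (⅐)*(-18)² = (⅐)*324 = 324/7 ≈ 46.286)
(w + 26484)/(-22789 - 45746) = (324/7 + 26484)/(-22789 - 45746) = (185712/7)/(-68535) = (185712/7)*(-1/68535) = -61904/159915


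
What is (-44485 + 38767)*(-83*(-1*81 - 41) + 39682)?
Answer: -284802144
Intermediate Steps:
(-44485 + 38767)*(-83*(-1*81 - 41) + 39682) = -5718*(-83*(-81 - 41) + 39682) = -5718*(-83*(-122) + 39682) = -5718*(10126 + 39682) = -5718*49808 = -284802144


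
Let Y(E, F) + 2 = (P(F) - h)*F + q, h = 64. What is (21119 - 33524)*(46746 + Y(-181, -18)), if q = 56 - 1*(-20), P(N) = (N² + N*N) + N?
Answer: -454419960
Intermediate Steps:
P(N) = N + 2*N² (P(N) = (N² + N²) + N = 2*N² + N = N + 2*N²)
q = 76 (q = 56 + 20 = 76)
Y(E, F) = 74 + F*(-64 + F*(1 + 2*F)) (Y(E, F) = -2 + ((F*(1 + 2*F) - 1*64)*F + 76) = -2 + ((F*(1 + 2*F) - 64)*F + 76) = -2 + ((-64 + F*(1 + 2*F))*F + 76) = -2 + (F*(-64 + F*(1 + 2*F)) + 76) = -2 + (76 + F*(-64 + F*(1 + 2*F))) = 74 + F*(-64 + F*(1 + 2*F)))
(21119 - 33524)*(46746 + Y(-181, -18)) = (21119 - 33524)*(46746 + (74 - 64*(-18) + (-18)²*(1 + 2*(-18)))) = -12405*(46746 + (74 + 1152 + 324*(1 - 36))) = -12405*(46746 + (74 + 1152 + 324*(-35))) = -12405*(46746 + (74 + 1152 - 11340)) = -12405*(46746 - 10114) = -12405*36632 = -454419960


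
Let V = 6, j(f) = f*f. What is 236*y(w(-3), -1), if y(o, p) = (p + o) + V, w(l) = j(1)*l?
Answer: 472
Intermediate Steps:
j(f) = f²
w(l) = l (w(l) = 1²*l = 1*l = l)
y(o, p) = 6 + o + p (y(o, p) = (p + o) + 6 = (o + p) + 6 = 6 + o + p)
236*y(w(-3), -1) = 236*(6 - 3 - 1) = 236*2 = 472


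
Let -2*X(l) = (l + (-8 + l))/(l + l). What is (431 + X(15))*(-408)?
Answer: -878492/5 ≈ -1.7570e+5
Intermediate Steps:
X(l) = -(-8 + 2*l)/(4*l) (X(l) = -(l + (-8 + l))/(2*(l + l)) = -(-8 + 2*l)/(2*(2*l)) = -(-8 + 2*l)*1/(2*l)/2 = -(-8 + 2*l)/(4*l))
(431 + X(15))*(-408) = (431 + (½)*(4 - 1*15)/15)*(-408) = (431 + (½)*(1/15)*(4 - 15))*(-408) = (431 + (½)*(1/15)*(-11))*(-408) = (431 - 11/30)*(-408) = (12919/30)*(-408) = -878492/5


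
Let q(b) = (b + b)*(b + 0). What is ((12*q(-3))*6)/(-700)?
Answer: -324/175 ≈ -1.8514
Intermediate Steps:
q(b) = 2*b² (q(b) = (2*b)*b = 2*b²)
((12*q(-3))*6)/(-700) = ((12*(2*(-3)²))*6)/(-700) = ((12*(2*9))*6)*(-1/700) = ((12*18)*6)*(-1/700) = (216*6)*(-1/700) = 1296*(-1/700) = -324/175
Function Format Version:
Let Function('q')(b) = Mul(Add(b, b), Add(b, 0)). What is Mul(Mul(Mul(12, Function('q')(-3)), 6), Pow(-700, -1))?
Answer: Rational(-324, 175) ≈ -1.8514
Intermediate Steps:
Function('q')(b) = Mul(2, Pow(b, 2)) (Function('q')(b) = Mul(Mul(2, b), b) = Mul(2, Pow(b, 2)))
Mul(Mul(Mul(12, Function('q')(-3)), 6), Pow(-700, -1)) = Mul(Mul(Mul(12, Mul(2, Pow(-3, 2))), 6), Pow(-700, -1)) = Mul(Mul(Mul(12, Mul(2, 9)), 6), Rational(-1, 700)) = Mul(Mul(Mul(12, 18), 6), Rational(-1, 700)) = Mul(Mul(216, 6), Rational(-1, 700)) = Mul(1296, Rational(-1, 700)) = Rational(-324, 175)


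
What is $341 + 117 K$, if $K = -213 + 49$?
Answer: $-18847$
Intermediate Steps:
$K = -164$
$341 + 117 K = 341 + 117 \left(-164\right) = 341 - 19188 = -18847$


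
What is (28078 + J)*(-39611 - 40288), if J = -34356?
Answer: 501605922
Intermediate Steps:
(28078 + J)*(-39611 - 40288) = (28078 - 34356)*(-39611 - 40288) = -6278*(-79899) = 501605922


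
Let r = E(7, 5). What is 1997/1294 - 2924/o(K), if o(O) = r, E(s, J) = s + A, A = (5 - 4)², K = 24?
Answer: -235480/647 ≈ -363.96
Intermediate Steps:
A = 1 (A = 1² = 1)
E(s, J) = 1 + s (E(s, J) = s + 1 = 1 + s)
r = 8 (r = 1 + 7 = 8)
o(O) = 8
1997/1294 - 2924/o(K) = 1997/1294 - 2924/8 = 1997*(1/1294) - 2924*⅛ = 1997/1294 - 731/2 = -235480/647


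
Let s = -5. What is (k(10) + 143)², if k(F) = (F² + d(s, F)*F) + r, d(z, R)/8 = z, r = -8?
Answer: 27225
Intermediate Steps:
d(z, R) = 8*z
k(F) = -8 + F² - 40*F (k(F) = (F² + (8*(-5))*F) - 8 = (F² - 40*F) - 8 = -8 + F² - 40*F)
(k(10) + 143)² = ((-8 + 10² - 40*10) + 143)² = ((-8 + 100 - 400) + 143)² = (-308 + 143)² = (-165)² = 27225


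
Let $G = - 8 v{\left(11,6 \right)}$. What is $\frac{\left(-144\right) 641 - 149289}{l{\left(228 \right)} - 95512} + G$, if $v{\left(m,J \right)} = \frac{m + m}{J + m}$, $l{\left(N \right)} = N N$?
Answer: $- \frac{3553847}{739976} \approx -4.8027$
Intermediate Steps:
$l{\left(N \right)} = N^{2}$
$v{\left(m,J \right)} = \frac{2 m}{J + m}$
$G = - \frac{176}{17}$ ($G = - 8 \cdot 2 \cdot 11 \frac{1}{6 + 11} = - 8 \cdot 2 \cdot 11 \cdot \frac{1}{17} = \left(-8\right) \frac{22}{17} = - \frac{176}{17} \approx -10.353$)
$\frac{\left(-144\right) 641 - 149289}{l{\left(228 \right)} - 95512} + G = \frac{\left(-144\right) 641 - 149289}{228^{2} - 95512} - \frac{176}{17} = \frac{-92304 - 149289}{51984 - 95512} - \frac{176}{17} = - \frac{241593}{-43528} - \frac{176}{17} = \left(-241593\right) \left(- \frac{1}{43528}\right) - \frac{176}{17} = \frac{241593}{43528} - \frac{176}{17} = - \frac{3553847}{739976}$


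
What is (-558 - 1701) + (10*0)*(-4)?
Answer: -2259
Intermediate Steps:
(-558 - 1701) + (10*0)*(-4) = -2259 + 0*(-4) = -2259 + 0 = -2259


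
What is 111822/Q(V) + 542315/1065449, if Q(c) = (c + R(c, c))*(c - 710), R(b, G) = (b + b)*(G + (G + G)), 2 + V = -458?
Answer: 134193506751487/263679769052700 ≈ 0.50893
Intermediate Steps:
V = -460 (V = -2 - 458 = -460)
R(b, G) = 6*G*b (R(b, G) = (2*b)*(G + 2*G) = (2*b)*(3*G) = 6*G*b)
Q(c) = (-710 + c)*(c + 6*c²) (Q(c) = (c + 6*c*c)*(c - 710) = (c + 6*c²)*(-710 + c) = (-710 + c)*(c + 6*c²))
111822/Q(V) + 542315/1065449 = 111822/((-460*(-710 - 4259*(-460) + 6*(-460)²))) + 542315/1065449 = 111822/((-460*(-710 + 1959140 + 6*211600))) + 542315*(1/1065449) = 111822/((-460*(-710 + 1959140 + 1269600))) + 542315/1065449 = 111822/((-460*3228030)) + 542315/1065449 = 111822/(-1484893800) + 542315/1065449 = 111822*(-1/1484893800) + 542315/1065449 = -18637/247482300 + 542315/1065449 = 134193506751487/263679769052700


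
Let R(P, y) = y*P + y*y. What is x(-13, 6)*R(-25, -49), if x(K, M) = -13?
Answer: -47138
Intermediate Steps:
R(P, y) = y² + P*y (R(P, y) = P*y + y² = y² + P*y)
x(-13, 6)*R(-25, -49) = -(-637)*(-25 - 49) = -(-637)*(-74) = -13*3626 = -47138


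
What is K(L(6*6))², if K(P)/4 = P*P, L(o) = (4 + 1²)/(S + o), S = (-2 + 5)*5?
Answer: 10000/6765201 ≈ 0.0014782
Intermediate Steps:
S = 15 (S = 3*5 = 15)
L(o) = 5/(15 + o) (L(o) = (4 + 1²)/(15 + o) = (4 + 1)/(15 + o) = 5/(15 + o))
K(P) = 4*P² (K(P) = 4*(P*P) = 4*P²)
K(L(6*6))² = (4*(5/(15 + 6*6))²)² = (4*(5/(15 + 36))²)² = (4*(5/51)²)² = (4*(25/2601))² = (100/2601)² = 10000/6765201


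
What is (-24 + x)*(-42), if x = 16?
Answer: 336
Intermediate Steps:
(-24 + x)*(-42) = (-24 + 16)*(-42) = -8*(-42) = 336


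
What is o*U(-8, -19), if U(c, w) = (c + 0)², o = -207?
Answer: -13248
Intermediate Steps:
U(c, w) = c²
o*U(-8, -19) = -207*(-8)² = -207*64 = -13248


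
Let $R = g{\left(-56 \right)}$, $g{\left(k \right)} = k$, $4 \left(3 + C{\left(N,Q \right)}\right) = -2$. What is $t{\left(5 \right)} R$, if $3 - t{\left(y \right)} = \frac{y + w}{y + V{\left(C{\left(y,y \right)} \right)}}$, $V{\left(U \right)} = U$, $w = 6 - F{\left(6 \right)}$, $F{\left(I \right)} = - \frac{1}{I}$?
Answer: $\frac{2240}{9} \approx 248.89$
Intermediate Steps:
$C{\left(N,Q \right)} = - \frac{7}{2}$ ($C{\left(N,Q \right)} = -3 + \frac{1}{4} \left(-2\right) = -3 - \frac{1}{2} = - \frac{7}{2}$)
$w = \frac{37}{6}$ ($w = 6 - - \frac{1}{6} = 6 + \frac{1}{6} = \frac{37}{6} \approx 6.1667$)
$R = -56$
$t{\left(y \right)} = 3 - \frac{\frac{37}{6} + y}{- \frac{7}{2} + y}$ ($t{\left(y \right)} = 3 - \frac{y + \frac{37}{6}}{y - \frac{7}{2}} = 3 - \frac{\frac{37}{6} + y}{- \frac{7}{2} + y}$)
$t{\left(5 \right)} R = \frac{4 \left(-25 + 3 \cdot 5\right)}{3 \left(-7 + 2 \cdot 5\right)} \left(-56\right) = \frac{4 \left(-25 + 15\right)}{3 \left(-7 + 10\right)} \left(-56\right) = \frac{4}{3} \cdot \frac{1}{3} \left(-10\right) \left(-56\right) = \left(- \frac{40}{9}\right) \left(-56\right) = \frac{2240}{9}$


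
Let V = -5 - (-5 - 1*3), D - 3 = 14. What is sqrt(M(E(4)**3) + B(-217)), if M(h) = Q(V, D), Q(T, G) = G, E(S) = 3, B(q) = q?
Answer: 10*I*sqrt(2) ≈ 14.142*I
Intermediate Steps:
D = 17 (D = 3 + 14 = 17)
V = 3 (V = -5 - (-5 - 3) = -5 - 1*(-8) = -5 + 8 = 3)
M(h) = 17
sqrt(M(E(4)**3) + B(-217)) = sqrt(17 - 217) = sqrt(-200) = 10*I*sqrt(2)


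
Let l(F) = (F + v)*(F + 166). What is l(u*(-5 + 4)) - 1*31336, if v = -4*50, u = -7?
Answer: -64725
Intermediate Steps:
v = -200
l(F) = (-200 + F)*(166 + F) (l(F) = (F - 200)*(F + 166) = (-200 + F)*(166 + F))
l(u*(-5 + 4)) - 1*31336 = (-33200 + (-7*(-5 + 4))² - (-238)*(-5 + 4)) - 1*31336 = (-33200 + (-7*(-1))² - (-238)*(-1)) - 31336 = (-33200 + 7² - 34*7) - 31336 = (-33200 + 49 - 238) - 31336 = -33389 - 31336 = -64725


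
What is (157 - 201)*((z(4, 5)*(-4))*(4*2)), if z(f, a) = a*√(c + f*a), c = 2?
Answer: 7040*√22 ≈ 33021.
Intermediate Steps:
z(f, a) = a*√(2 + a*f) (z(f, a) = a*√(2 + f*a) = a*√(2 + a*f))
(157 - 201)*((z(4, 5)*(-4))*(4*2)) = (157 - 201)*(((5*√(2 + 5*4))*(-4))*(4*2)) = -44*(5*√(2 + 20))*(-4)*8 = -44*(5*√22)*(-4)*8 = -44*(-20*√22)*8 = -(-7040)*√22 = 7040*√22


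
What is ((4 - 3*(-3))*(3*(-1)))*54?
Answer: -2106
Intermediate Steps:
((4 - 3*(-3))*(3*(-1)))*54 = ((4 + 9)*(-3))*54 = (13*(-3))*54 = -39*54 = -2106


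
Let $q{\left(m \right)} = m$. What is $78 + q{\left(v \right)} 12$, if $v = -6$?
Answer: $6$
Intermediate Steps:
$78 + q{\left(v \right)} 12 = 78 - 72 = 6$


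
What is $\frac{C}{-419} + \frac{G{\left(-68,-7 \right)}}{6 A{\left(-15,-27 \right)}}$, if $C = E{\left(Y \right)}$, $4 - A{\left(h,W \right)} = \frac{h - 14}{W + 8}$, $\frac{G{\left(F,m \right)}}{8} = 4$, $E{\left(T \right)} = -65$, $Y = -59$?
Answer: $\frac{136541}{59079} \approx 2.3112$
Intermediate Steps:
$G{\left(F,m \right)} = 32$ ($G{\left(F,m \right)} = 8 \cdot 4 = 32$)
$A{\left(h,W \right)} = 4 - \frac{-14 + h}{8 + W}$ ($A{\left(h,W \right)} = 4 - \frac{h - 14}{W + 8} = 4 - \frac{-14 + h}{8 + W}$)
$C = -65$
$\frac{C}{-419} + \frac{G{\left(-68,-7 \right)}}{6 A{\left(-15,-27 \right)}} = - \frac{65}{-419} + \frac{32}{6 \frac{46 - -15 + 4 \left(-27\right)}{8 - 27}} = \left(-65\right) \left(- \frac{1}{419}\right) + \frac{32}{6 \frac{46 + 15 - 108}{-19}} = \frac{65}{419} + \frac{32}{6 \left(\left(- \frac{1}{19}\right) \left(-47\right)\right)} = \frac{65}{419} + \frac{32}{6 \cdot \frac{47}{19}} = \frac{65}{419} + \frac{32}{\frac{282}{19}} = \frac{65}{419} + 32 \cdot \frac{19}{282} = \frac{65}{419} + \frac{304}{141} = \frac{136541}{59079}$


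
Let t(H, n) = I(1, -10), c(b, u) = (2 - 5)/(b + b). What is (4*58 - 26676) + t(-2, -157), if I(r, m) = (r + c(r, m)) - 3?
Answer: -52895/2 ≈ -26448.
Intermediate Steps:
c(b, u) = -3/(2*b) (c(b, u) = -3*1/(2*b) = -3/(2*b))
I(r, m) = -3 + r - 3/(2*r) (I(r, m) = (r - 3/(2*r)) - 3 = -3 + r - 3/(2*r))
t(H, n) = -7/2 (t(H, n) = -3 + 1 - 3/2/1 = -3 + 1 - 3/2*1 = -3 + 1 - 3/2 = -7/2)
(4*58 - 26676) + t(-2, -157) = (4*58 - 26676) - 7/2 = (232 - 26676) - 7/2 = -26444 - 7/2 = -52895/2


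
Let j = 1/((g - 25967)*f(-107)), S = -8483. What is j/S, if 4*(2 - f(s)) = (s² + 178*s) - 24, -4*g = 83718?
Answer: 8/6069983478951 ≈ 1.3180e-12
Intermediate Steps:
g = -41859/2 (g = -¼*83718 = -41859/2 ≈ -20930.)
f(s) = 8 - 89*s/2 - s²/4 (f(s) = 2 - ((s² + 178*s) - 24)/4 = 2 - (-24 + s² + 178*s)/4 = 2 + (6 - 89*s/2 - s²/4) = 8 - 89*s/2 - s²/4)
j = -8/715546797 (j = 1/((-41859/2 - 25967)*(8 - 89/2*(-107) - ¼*(-107)²)) = 1/((-93793/2)*(8 + 9523/2 - ¼*11449)) = -2/(93793*(8 + 9523/2 - 11449/4)) = -2/(93793*7629/4) = -2/93793*4/7629 = -8/715546797 ≈ -1.1180e-8)
j/S = -8/715546797/(-8483) = -8/715546797*(-1/8483) = 8/6069983478951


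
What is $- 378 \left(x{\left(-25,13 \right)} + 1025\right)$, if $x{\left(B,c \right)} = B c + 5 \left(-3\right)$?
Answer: $-258930$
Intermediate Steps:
$x{\left(B,c \right)} = -15 + B c$ ($x{\left(B,c \right)} = B c - 15 = -15 + B c$)
$- 378 \left(x{\left(-25,13 \right)} + 1025\right) = - 378 \left(\left(-15 - 325\right) + 1025\right) = - 378 \left(-340 + 1025\right) = \left(-378\right) 685 = -258930$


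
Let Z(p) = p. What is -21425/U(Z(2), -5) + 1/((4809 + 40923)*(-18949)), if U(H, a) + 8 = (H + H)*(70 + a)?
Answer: -55257094307/649931751 ≈ -85.020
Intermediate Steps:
U(H, a) = -8 + 2*H*(70 + a) (U(H, a) = -8 + (H + H)*(70 + a) = -8 + (2*H)*(70 + a) = -8 + 2*H*(70 + a))
-21425/U(Z(2), -5) + 1/((4809 + 40923)*(-18949)) = -21425/(-8 + 140*2 + 2*2*(-5)) + 1/((4809 + 40923)*(-18949)) = -21425/(-8 + 280 - 20) - 1/18949/45732 = -21425/252 + (1/45732)*(-1/18949) = -21425*1/252 - 1/866575668 = -21425/252 - 1/866575668 = -55257094307/649931751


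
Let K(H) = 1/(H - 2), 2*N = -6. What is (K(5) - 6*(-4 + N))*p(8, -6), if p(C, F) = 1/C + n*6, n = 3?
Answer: 18415/24 ≈ 767.29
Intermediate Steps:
N = -3 (N = (½)*(-6) = -3)
K(H) = 1/(-2 + H)
p(C, F) = 18 + 1/C (p(C, F) = 1/C + 3*6 = 1/C + 18 = 18 + 1/C)
(K(5) - 6*(-4 + N))*p(8, -6) = (1/(-2 + 5) - 6*(-4 - 3))*(18 + 1/8) = (1/3 - 6*(-7))*(18 + ⅛) = (⅓ + 42)*(145/8) = (127/3)*(145/8) = 18415/24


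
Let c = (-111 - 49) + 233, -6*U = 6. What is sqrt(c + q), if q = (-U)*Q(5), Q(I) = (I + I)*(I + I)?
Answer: sqrt(173) ≈ 13.153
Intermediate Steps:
Q(I) = 4*I**2 (Q(I) = (2*I)*(2*I) = 4*I**2)
U = -1 (U = -1/6*6 = -1)
c = 73 (c = -160 + 233 = 73)
q = 100 (q = (-1*(-1))*(4*5**2) = 1*(4*25) = 1*100 = 100)
sqrt(c + q) = sqrt(73 + 100) = sqrt(173)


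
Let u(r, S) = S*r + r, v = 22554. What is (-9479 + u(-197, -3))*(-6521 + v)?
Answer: -145659805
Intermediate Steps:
u(r, S) = r + S*r
(-9479 + u(-197, -3))*(-6521 + v) = (-9479 - 197*(1 - 3))*(-6521 + 22554) = (-9479 - 197*(-2))*16033 = (-9479 + 394)*16033 = -9085*16033 = -145659805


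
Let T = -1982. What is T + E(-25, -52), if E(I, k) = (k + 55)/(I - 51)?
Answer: -150635/76 ≈ -1982.0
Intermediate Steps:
E(I, k) = (55 + k)/(-51 + I)
T + E(-25, -52) = -1982 + (55 - 52)/(-51 - 25) = -1982 + 3/(-76) = -1982 - 1/76*3 = -1982 - 3/76 = -150635/76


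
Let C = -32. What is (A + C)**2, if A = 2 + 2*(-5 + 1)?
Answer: 1444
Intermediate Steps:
A = -6 (A = 2 + 2*(-4) = 2 - 8 = -6)
(A + C)**2 = (-6 - 32)**2 = (-38)**2 = 1444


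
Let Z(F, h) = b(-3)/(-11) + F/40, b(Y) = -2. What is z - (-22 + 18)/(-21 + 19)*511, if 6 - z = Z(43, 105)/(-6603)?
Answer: -2951804567/2905320 ≈ -1016.0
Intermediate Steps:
Z(F, h) = 2/11 + F/40 (Z(F, h) = -2/(-11) + F/40 = -2*(-1/11) + F*(1/40) = 2/11 + F/40)
z = 17432473/2905320 (z = 6 - (2/11 + (1/40)*43)/(-6603) = 6 - (2/11 + 43/40)*(-1)/6603 = 6 - 553*(-1)/(440*6603) = 6 - 1*(-553/2905320) = 6 + 553/2905320 = 17432473/2905320 ≈ 6.0002)
z - (-22 + 18)/(-21 + 19)*511 = 17432473/2905320 - (-22 + 18)/(-21 + 19)*511 = 17432473/2905320 - (-4/(-2))*511 = 17432473/2905320 - (-4*(-½))*511 = 17432473/2905320 - 2*511 = 17432473/2905320 - 1*1022 = 17432473/2905320 - 1022 = -2951804567/2905320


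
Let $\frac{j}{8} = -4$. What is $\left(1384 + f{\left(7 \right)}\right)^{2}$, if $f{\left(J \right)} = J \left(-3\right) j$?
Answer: $4227136$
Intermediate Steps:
$j = -32$ ($j = 8 \left(-4\right) = -32$)
$f{\left(J \right)} = 96 J$ ($f{\left(J \right)} = J \left(-3\right) \left(-32\right) = - 3 J \left(-32\right) = 96 J$)
$\left(1384 + f{\left(7 \right)}\right)^{2} = \left(1384 + 96 \cdot 7\right)^{2} = \left(1384 + 672\right)^{2} = 2056^{2} = 4227136$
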